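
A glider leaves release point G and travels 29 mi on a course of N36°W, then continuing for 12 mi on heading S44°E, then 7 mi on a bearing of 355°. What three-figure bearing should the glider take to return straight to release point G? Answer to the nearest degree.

Leg 1 (N36°W, 29 mi): east 29 sin 324° = -17.05, north 29 cos 324° = 23.46
Leg 2 (S44°E, 12 mi): east 12 sin 136° = 8.34, north 12 cos 136° = -8.63
Leg 3 (355°, 7 mi): east 7 sin 355° = -0.61, north 7 cos 355° = 6.97
Net displacement: -9.32 east, 21.80 north. Direction back to start is (9.32, -21.80): bearing = atan2(9.32, -21.80) mod 360° = 156.85° ≈ 157°.

157°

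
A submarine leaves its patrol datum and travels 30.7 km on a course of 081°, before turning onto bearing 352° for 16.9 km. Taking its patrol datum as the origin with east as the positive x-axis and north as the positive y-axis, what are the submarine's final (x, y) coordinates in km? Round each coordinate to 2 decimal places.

Leg 1 (081°, 30.7 km): east 30.7 sin 81° = 30.32, north 30.7 cos 81° = 4.80
Leg 2 (352°, 16.9 km): east 16.9 sin 352° = -2.35, north 16.9 cos 352° = 16.74
Summing: 27.97 km east, 21.54 km north → (27.97, 21.54).

(27.97, 21.54)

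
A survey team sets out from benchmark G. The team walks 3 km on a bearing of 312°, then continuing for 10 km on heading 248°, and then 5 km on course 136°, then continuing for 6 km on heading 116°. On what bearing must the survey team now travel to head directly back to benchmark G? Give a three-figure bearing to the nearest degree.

Leg 1 (312°, 3 km): east 3 sin 312° = -2.23, north 3 cos 312° = 2.01
Leg 2 (248°, 10 km): east 10 sin 248° = -9.27, north 10 cos 248° = -3.75
Leg 3 (136°, 5 km): east 5 sin 136° = 3.47, north 5 cos 136° = -3.60
Leg 4 (116°, 6 km): east 6 sin 116° = 5.39, north 6 cos 116° = -2.63
Net displacement: -2.64 east, -7.97 north. Direction back to start is (2.64, 7.97): bearing = atan2(2.64, 7.97) mod 360° = 18.31° ≈ 018°.

018°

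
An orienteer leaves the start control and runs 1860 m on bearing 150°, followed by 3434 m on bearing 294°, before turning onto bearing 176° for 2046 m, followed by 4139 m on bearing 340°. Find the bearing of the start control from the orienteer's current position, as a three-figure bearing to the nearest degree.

Leg 1 (150°, 1860 m): east 1860 sin 150° = 930.00, north 1860 cos 150° = -1610.81
Leg 2 (294°, 3434 m): east 3434 sin 294° = -3137.12, north 3434 cos 294° = 1396.73
Leg 3 (176°, 2046 m): east 2046 sin 176° = 142.72, north 2046 cos 176° = -2041.02
Leg 4 (340°, 4139 m): east 4139 sin 340° = -1415.62, north 4139 cos 340° = 3889.39
Net displacement: -3480.01 east, 1634.30 north. Direction back to start is (3480.01, -1634.30): bearing = atan2(3480.01, -1634.30) mod 360° = 115.16° ≈ 115°.

115°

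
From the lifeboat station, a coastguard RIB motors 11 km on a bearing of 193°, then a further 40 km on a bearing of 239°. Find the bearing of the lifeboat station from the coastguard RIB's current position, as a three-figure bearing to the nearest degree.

050°

Leg 1 (193°, 11 km): east 11 sin 193° = -2.47, north 11 cos 193° = -10.72
Leg 2 (239°, 40 km): east 40 sin 239° = -34.29, north 40 cos 239° = -20.60
Net displacement: -36.76 east, -31.32 north. Direction back to start is (36.76, 31.32): bearing = atan2(36.76, 31.32) mod 360° = 49.57° ≈ 050°.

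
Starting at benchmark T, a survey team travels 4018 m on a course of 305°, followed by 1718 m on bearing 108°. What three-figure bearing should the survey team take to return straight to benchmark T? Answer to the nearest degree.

Leg 1 (305°, 4018 m): east 4018 sin 305° = -3291.35, north 4018 cos 305° = 2304.63
Leg 2 (108°, 1718 m): east 1718 sin 108° = 1633.92, north 1718 cos 108° = -530.89
Net displacement: -1657.44 east, 1773.74 north. Direction back to start is (1657.44, -1773.74): bearing = atan2(1657.44, -1773.74) mod 360° = 136.94° ≈ 137°.

137°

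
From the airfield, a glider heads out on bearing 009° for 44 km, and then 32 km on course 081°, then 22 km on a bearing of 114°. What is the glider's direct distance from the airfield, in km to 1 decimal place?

70.7 km

Leg 1 (009°, 44 km): east 44 sin 9° = 6.88, north 44 cos 9° = 43.46
Leg 2 (081°, 32 km): east 32 sin 81° = 31.61, north 32 cos 81° = 5.01
Leg 3 (114°, 22 km): east 22 sin 114° = 20.10, north 22 cos 114° = -8.95
Net: 58.59 east, 39.52 north. Distance = √((58.59)² + (39.52)²) = 70.668 km.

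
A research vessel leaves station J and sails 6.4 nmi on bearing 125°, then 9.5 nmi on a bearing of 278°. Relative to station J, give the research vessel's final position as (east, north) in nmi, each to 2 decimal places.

(-4.16, -2.35)

Leg 1 (125°, 6.4 nmi): east 6.4 sin 125° = 5.24, north 6.4 cos 125° = -3.67
Leg 2 (278°, 9.5 nmi): east 9.5 sin 278° = -9.41, north 9.5 cos 278° = 1.32
Summing: -4.16 nmi east, -2.35 nmi north → (-4.16, -2.35).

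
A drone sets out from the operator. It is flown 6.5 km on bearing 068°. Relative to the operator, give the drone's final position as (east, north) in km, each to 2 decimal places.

(6.03, 2.43)

Leg 1 (068°, 6.5 km): east 6.5 sin 68° = 6.03, north 6.5 cos 68° = 2.43
Summing: 6.03 km east, 2.43 km north → (6.03, 2.43).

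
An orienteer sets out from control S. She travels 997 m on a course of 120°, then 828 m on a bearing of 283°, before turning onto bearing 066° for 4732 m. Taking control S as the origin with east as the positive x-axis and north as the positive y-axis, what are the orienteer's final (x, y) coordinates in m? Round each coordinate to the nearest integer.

Leg 1 (120°, 997 m): east 997 sin 120° = 863.43, north 997 cos 120° = -498.50
Leg 2 (283°, 828 m): east 828 sin 283° = -806.78, north 828 cos 283° = 186.26
Leg 3 (066°, 4732 m): east 4732 sin 66° = 4322.90, north 4732 cos 66° = 1924.68
Summing: 4379.55 m east, 1612.44 m north → (4380, 1612).

(4380, 1612)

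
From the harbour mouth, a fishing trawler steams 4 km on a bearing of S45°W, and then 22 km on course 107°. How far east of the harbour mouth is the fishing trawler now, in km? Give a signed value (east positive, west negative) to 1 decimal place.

Leg 1 (S45°W, 4 km): east 4 sin 225° = -2.83, north 4 cos 225° = -2.83
Leg 2 (107°, 22 km): east 22 sin 107° = 21.04, north 22 cos 107° = -6.43
Net east component: 18.21 km.

18.2 km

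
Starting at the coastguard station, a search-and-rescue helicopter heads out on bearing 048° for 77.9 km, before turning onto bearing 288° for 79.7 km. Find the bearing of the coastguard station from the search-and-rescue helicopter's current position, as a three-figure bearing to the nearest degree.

167°

Leg 1 (048°, 77.9 km): east 77.9 sin 48° = 57.89, north 77.9 cos 48° = 52.13
Leg 2 (288°, 79.7 km): east 79.7 sin 288° = -75.80, north 79.7 cos 288° = 24.63
Net displacement: -17.91 east, 76.75 north. Direction back to start is (17.91, -76.75): bearing = atan2(17.91, -76.75) mod 360° = 166.87° ≈ 167°.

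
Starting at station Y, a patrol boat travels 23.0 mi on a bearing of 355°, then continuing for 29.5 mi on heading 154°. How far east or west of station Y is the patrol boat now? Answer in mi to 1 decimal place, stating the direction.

10.9 mi east

Leg 1 (355°, 23.0 mi): east 23.0 sin 355° = -2.00, north 23.0 cos 355° = 22.91
Leg 2 (154°, 29.5 mi): east 29.5 sin 154° = 12.93, north 29.5 cos 154° = -26.51
Net east component: 10.93 mi.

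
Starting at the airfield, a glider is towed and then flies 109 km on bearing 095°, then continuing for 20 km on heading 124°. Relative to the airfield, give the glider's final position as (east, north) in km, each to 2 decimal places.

Leg 1 (095°, 109 km): east 109 sin 95° = 108.59, north 109 cos 95° = -9.50
Leg 2 (124°, 20 km): east 20 sin 124° = 16.58, north 20 cos 124° = -11.18
Summing: 125.17 km east, -20.68 km north → (125.17, -20.68).

(125.17, -20.68)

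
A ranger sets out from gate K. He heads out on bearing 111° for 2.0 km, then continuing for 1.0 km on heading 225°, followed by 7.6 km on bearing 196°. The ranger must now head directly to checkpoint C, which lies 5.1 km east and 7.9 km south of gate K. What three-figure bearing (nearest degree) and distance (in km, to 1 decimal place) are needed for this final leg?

Leg 1 (111°, 2.0 km): east 2.0 sin 111° = 1.87, north 2.0 cos 111° = -0.72
Leg 2 (225°, 1.0 km): east 1.0 sin 225° = -0.71, north 1.0 cos 225° = -0.71
Leg 3 (196°, 7.6 km): east 7.6 sin 196° = -2.09, north 7.6 cos 196° = -7.31
Current position: (-0.93, -8.73). Target: (5.1, -7.9). Remaining: Δeast = 6.03, Δnorth = 0.83.
Bearing = atan2(6.03, 0.83) mod 360° = 82.17°; distance = √((6.03)² + (0.83)²) = 6.092 km.

082°, 6.1 km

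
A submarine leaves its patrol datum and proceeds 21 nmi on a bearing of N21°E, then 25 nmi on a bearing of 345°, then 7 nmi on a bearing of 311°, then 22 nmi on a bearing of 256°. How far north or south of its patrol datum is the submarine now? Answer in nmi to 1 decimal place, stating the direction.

43.0 nmi north

Leg 1 (N21°E, 21 nmi): east 21 sin 21° = 7.53, north 21 cos 21° = 19.61
Leg 2 (345°, 25 nmi): east 25 sin 345° = -6.47, north 25 cos 345° = 24.15
Leg 3 (311°, 7 nmi): east 7 sin 311° = -5.28, north 7 cos 311° = 4.59
Leg 4 (256°, 22 nmi): east 22 sin 256° = -21.35, north 22 cos 256° = -5.32
Net north component: 43.02 nmi.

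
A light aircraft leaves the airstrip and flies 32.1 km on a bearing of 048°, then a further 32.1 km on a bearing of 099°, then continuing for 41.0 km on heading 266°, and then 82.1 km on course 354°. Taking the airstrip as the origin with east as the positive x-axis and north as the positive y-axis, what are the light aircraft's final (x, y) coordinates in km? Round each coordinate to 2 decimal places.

(6.08, 95.25)

Leg 1 (048°, 32.1 km): east 32.1 sin 48° = 23.85, north 32.1 cos 48° = 21.48
Leg 2 (099°, 32.1 km): east 32.1 sin 99° = 31.70, north 32.1 cos 99° = -5.02
Leg 3 (266°, 41.0 km): east 41.0 sin 266° = -40.90, north 41.0 cos 266° = -2.86
Leg 4 (354°, 82.1 km): east 82.1 sin 354° = -8.58, north 82.1 cos 354° = 81.65
Summing: 6.08 km east, 95.25 km north → (6.08, 95.25).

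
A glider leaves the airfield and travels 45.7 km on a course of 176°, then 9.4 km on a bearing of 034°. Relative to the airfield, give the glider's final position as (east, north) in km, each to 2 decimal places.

Leg 1 (176°, 45.7 km): east 45.7 sin 176° = 3.19, north 45.7 cos 176° = -45.59
Leg 2 (034°, 9.4 km): east 9.4 sin 34° = 5.26, north 9.4 cos 34° = 7.79
Summing: 8.44 km east, -37.80 km north → (8.44, -37.80).

(8.44, -37.80)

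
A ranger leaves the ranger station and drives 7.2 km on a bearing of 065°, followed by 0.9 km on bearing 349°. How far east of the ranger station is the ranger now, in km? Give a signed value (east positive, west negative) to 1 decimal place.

Leg 1 (065°, 7.2 km): east 7.2 sin 65° = 6.53, north 7.2 cos 65° = 3.04
Leg 2 (349°, 0.9 km): east 0.9 sin 349° = -0.17, north 0.9 cos 349° = 0.88
Net east component: 6.35 km.

6.4 km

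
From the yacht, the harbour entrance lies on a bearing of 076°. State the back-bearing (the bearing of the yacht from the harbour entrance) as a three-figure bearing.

Back-bearing = 076° + 180° = 256°.

256°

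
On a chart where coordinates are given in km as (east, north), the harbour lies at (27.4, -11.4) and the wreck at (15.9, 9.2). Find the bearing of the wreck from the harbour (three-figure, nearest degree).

331°

Δeast = 15.9 − 27.4 = -11.50; Δnorth = 9.2 − -11.4 = 20.60.
Bearing = atan2(Δeast, Δnorth) mod 360° = 330.83° ≈ 331°.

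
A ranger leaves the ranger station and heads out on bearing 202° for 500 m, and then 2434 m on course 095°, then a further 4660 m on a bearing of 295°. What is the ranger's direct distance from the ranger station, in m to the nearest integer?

Leg 1 (202°, 500 m): east 500 sin 202° = -187.30, north 500 cos 202° = -463.59
Leg 2 (095°, 2434 m): east 2434 sin 95° = 2424.74, north 2434 cos 95° = -212.14
Leg 3 (295°, 4660 m): east 4660 sin 295° = -4223.39, north 4660 cos 295° = 1969.40
Net: -1985.96 east, 1293.67 north. Distance = √((-1985.96)² + (1293.67)²) = 2370.153 m.

2370 m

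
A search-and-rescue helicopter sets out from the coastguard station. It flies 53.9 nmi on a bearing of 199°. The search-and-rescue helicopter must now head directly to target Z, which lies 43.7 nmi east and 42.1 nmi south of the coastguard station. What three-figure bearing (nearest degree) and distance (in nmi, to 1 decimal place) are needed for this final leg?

082°, 61.9 nmi

Leg 1 (199°, 53.9 nmi): east 53.9 sin 199° = -17.55, north 53.9 cos 199° = -50.96
Current position: (-17.55, -50.96). Target: (43.7, -42.1). Remaining: Δeast = 61.25, Δnorth = 8.86.
Bearing = atan2(61.25, 8.86) mod 360° = 81.77°; distance = √((61.25)² + (8.86)²) = 61.886 nmi.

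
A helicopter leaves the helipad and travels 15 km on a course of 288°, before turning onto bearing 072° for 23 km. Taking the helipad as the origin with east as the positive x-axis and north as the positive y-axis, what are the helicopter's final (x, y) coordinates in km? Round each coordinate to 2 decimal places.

Leg 1 (288°, 15 km): east 15 sin 288° = -14.27, north 15 cos 288° = 4.64
Leg 2 (072°, 23 km): east 23 sin 72° = 21.87, north 23 cos 72° = 7.11
Summing: 7.61 km east, 11.74 km north → (7.61, 11.74).

(7.61, 11.74)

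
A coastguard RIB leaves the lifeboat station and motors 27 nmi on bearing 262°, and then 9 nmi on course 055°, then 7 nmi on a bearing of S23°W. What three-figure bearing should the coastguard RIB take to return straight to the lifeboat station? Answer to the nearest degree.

Leg 1 (262°, 27 nmi): east 27 sin 262° = -26.74, north 27 cos 262° = -3.76
Leg 2 (055°, 9 nmi): east 9 sin 55° = 7.37, north 9 cos 55° = 5.16
Leg 3 (S23°W, 7 nmi): east 7 sin 203° = -2.74, north 7 cos 203° = -6.44
Net displacement: -22.10 east, -5.04 north. Direction back to start is (22.10, 5.04): bearing = atan2(22.10, 5.04) mod 360° = 77.16° ≈ 077°.

077°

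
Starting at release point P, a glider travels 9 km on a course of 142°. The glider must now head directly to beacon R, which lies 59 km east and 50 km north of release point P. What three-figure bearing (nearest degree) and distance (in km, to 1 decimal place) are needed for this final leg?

043°, 78.2 km

Leg 1 (142°, 9 km): east 9 sin 142° = 5.54, north 9 cos 142° = -7.09
Current position: (5.54, -7.09). Target: (59, 50). Remaining: Δeast = 53.46, Δnorth = 57.09.
Bearing = atan2(53.46, 57.09) mod 360° = 43.12°; distance = √((53.46)² + (57.09)²) = 78.214 km.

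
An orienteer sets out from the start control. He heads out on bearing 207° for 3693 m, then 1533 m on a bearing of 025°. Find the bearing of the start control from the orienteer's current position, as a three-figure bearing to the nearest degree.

Leg 1 (207°, 3693 m): east 3693 sin 207° = -1676.59, north 3693 cos 207° = -3290.49
Leg 2 (025°, 1533 m): east 1533 sin 25° = 647.87, north 1533 cos 25° = 1389.37
Net displacement: -1028.71 east, -1901.12 north. Direction back to start is (1028.71, 1901.12): bearing = atan2(1028.71, 1901.12) mod 360° = 28.42° ≈ 028°.

028°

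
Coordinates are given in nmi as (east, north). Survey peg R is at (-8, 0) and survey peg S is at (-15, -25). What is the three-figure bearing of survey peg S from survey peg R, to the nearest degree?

196°

Δeast = -15 − -8 = -7.00; Δnorth = -25 − 0 = -25.00.
Bearing = atan2(Δeast, Δnorth) mod 360° = 195.64° ≈ 196°.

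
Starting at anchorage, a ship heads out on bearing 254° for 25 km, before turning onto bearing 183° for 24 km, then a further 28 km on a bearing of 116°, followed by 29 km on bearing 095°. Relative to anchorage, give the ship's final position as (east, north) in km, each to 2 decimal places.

(28.77, -45.66)

Leg 1 (254°, 25 km): east 25 sin 254° = -24.03, north 25 cos 254° = -6.89
Leg 2 (183°, 24 km): east 24 sin 183° = -1.26, north 24 cos 183° = -23.97
Leg 3 (116°, 28 km): east 28 sin 116° = 25.17, north 28 cos 116° = -12.27
Leg 4 (095°, 29 km): east 29 sin 95° = 28.89, north 29 cos 95° = -2.53
Summing: 28.77 km east, -45.66 km north → (28.77, -45.66).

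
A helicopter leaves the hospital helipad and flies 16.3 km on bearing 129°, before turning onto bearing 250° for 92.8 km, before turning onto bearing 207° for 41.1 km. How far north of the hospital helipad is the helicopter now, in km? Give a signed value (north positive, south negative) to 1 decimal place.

-78.6 km

Leg 1 (129°, 16.3 km): east 16.3 sin 129° = 12.67, north 16.3 cos 129° = -10.26
Leg 2 (250°, 92.8 km): east 92.8 sin 250° = -87.20, north 92.8 cos 250° = -31.74
Leg 3 (207°, 41.1 km): east 41.1 sin 207° = -18.66, north 41.1 cos 207° = -36.62
Net north component: -78.62 km.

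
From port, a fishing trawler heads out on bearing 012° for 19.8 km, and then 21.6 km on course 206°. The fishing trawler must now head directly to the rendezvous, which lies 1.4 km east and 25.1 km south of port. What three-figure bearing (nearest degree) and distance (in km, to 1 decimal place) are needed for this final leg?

165°, 25.9 km

Leg 1 (012°, 19.8 km): east 19.8 sin 12° = 4.12, north 19.8 cos 12° = 19.37
Leg 2 (206°, 21.6 km): east 21.6 sin 206° = -9.47, north 21.6 cos 206° = -19.41
Current position: (-5.35, -0.05). Target: (1.4, -25.1). Remaining: Δeast = 6.75, Δnorth = -25.05.
Bearing = atan2(6.75, -25.05) mod 360° = 164.92°; distance = √((6.75)² + (-25.05)²) = 25.947 km.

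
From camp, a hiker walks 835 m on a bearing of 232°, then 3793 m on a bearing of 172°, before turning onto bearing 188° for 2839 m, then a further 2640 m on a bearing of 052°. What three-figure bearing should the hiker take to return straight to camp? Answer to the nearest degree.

Leg 1 (232°, 835 m): east 835 sin 232° = -657.99, north 835 cos 232° = -514.08
Leg 2 (172°, 3793 m): east 3793 sin 172° = 527.88, north 3793 cos 172° = -3756.09
Leg 3 (188°, 2839 m): east 2839 sin 188° = -395.11, north 2839 cos 188° = -2811.37
Leg 4 (052°, 2640 m): east 2640 sin 52° = 2080.35, north 2640 cos 52° = 1625.35
Net displacement: 1555.13 east, -5456.19 north. Direction back to start is (-1555.13, 5456.19): bearing = atan2(-1555.13, 5456.19) mod 360° = 344.09° ≈ 344°.

344°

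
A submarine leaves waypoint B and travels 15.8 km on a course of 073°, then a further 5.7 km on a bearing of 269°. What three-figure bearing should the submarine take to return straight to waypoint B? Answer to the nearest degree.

244°

Leg 1 (073°, 15.8 km): east 15.8 sin 73° = 15.11, north 15.8 cos 73° = 4.62
Leg 2 (269°, 5.7 km): east 5.7 sin 269° = -5.70, north 5.7 cos 269° = -0.10
Net displacement: 9.41 east, 4.52 north. Direction back to start is (-9.41, -4.52): bearing = atan2(-9.41, -4.52) mod 360° = 244.34° ≈ 244°.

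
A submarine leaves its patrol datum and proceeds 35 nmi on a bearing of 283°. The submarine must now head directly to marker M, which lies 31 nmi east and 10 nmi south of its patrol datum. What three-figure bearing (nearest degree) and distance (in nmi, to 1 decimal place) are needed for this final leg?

105°, 67.5 nmi

Leg 1 (283°, 35 nmi): east 35 sin 283° = -34.10, north 35 cos 283° = 7.87
Current position: (-34.10, 7.87). Target: (31, -10). Remaining: Δeast = 65.10, Δnorth = -17.87.
Bearing = atan2(65.10, -17.87) mod 360° = 105.35°; distance = √((65.10)² + (-17.87)²) = 67.512 nmi.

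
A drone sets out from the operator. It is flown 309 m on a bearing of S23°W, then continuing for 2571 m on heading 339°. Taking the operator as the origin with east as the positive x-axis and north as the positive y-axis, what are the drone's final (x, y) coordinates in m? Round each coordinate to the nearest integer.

Leg 1 (S23°W, 309 m): east 309 sin 203° = -120.74, north 309 cos 203° = -284.44
Leg 2 (339°, 2571 m): east 2571 sin 339° = -921.36, north 2571 cos 339° = 2400.24
Summing: -1042.10 m east, 2115.80 m north → (-1042, 2116).

(-1042, 2116)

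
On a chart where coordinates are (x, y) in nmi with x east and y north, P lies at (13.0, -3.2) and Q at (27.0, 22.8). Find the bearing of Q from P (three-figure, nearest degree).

028°

Δeast = 27.0 − 13.0 = 14.00; Δnorth = 22.8 − -3.2 = 26.00.
Bearing = atan2(Δeast, Δnorth) mod 360° = 28.30° ≈ 028°.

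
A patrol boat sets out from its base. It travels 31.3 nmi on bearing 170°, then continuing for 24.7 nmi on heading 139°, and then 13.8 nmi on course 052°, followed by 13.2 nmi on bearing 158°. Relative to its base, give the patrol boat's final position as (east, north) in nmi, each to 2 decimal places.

(37.46, -53.21)

Leg 1 (170°, 31.3 nmi): east 31.3 sin 170° = 5.44, north 31.3 cos 170° = -30.82
Leg 2 (139°, 24.7 nmi): east 24.7 sin 139° = 16.20, north 24.7 cos 139° = -18.64
Leg 3 (052°, 13.8 nmi): east 13.8 sin 52° = 10.87, north 13.8 cos 52° = 8.50
Leg 4 (158°, 13.2 nmi): east 13.2 sin 158° = 4.94, north 13.2 cos 158° = -12.24
Summing: 37.46 nmi east, -53.21 nmi north → (37.46, -53.21).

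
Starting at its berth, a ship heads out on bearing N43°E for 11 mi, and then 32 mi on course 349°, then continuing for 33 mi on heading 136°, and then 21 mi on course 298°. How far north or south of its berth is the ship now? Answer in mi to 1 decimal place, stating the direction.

25.6 mi north

Leg 1 (N43°E, 11 mi): east 11 sin 43° = 7.50, north 11 cos 43° = 8.04
Leg 2 (349°, 32 mi): east 32 sin 349° = -6.11, north 32 cos 349° = 31.41
Leg 3 (136°, 33 mi): east 33 sin 136° = 22.92, north 33 cos 136° = -23.74
Leg 4 (298°, 21 mi): east 21 sin 298° = -18.54, north 21 cos 298° = 9.86
Net north component: 25.58 mi.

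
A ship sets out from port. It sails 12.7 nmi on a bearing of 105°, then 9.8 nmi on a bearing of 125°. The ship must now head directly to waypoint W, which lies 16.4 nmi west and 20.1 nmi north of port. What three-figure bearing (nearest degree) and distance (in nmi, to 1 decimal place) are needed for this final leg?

308°, 46.8 nmi

Leg 1 (105°, 12.7 nmi): east 12.7 sin 105° = 12.27, north 12.7 cos 105° = -3.29
Leg 2 (125°, 9.8 nmi): east 9.8 sin 125° = 8.03, north 9.8 cos 125° = -5.62
Current position: (20.29, -8.91). Target: (-16.4, 20.1). Remaining: Δeast = -36.69, Δnorth = 29.01.
Bearing = atan2(-36.69, 29.01) mod 360° = 308.33°; distance = √((-36.69)² + (29.01)²) = 46.776 nmi.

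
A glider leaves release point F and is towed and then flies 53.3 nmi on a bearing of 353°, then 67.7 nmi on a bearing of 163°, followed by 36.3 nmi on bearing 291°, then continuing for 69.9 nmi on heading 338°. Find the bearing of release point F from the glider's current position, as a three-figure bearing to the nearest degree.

Leg 1 (353°, 53.3 nmi): east 53.3 sin 353° = -6.50, north 53.3 cos 353° = 52.90
Leg 2 (163°, 67.7 nmi): east 67.7 sin 163° = 19.79, north 67.7 cos 163° = -64.74
Leg 3 (291°, 36.3 nmi): east 36.3 sin 291° = -33.89, north 36.3 cos 291° = 13.01
Leg 4 (338°, 69.9 nmi): east 69.9 sin 338° = -26.19, north 69.9 cos 338° = 64.81
Net displacement: -46.78 east, 65.98 north. Direction back to start is (46.78, -65.98): bearing = atan2(46.78, -65.98) mod 360° = 144.67° ≈ 145°.

145°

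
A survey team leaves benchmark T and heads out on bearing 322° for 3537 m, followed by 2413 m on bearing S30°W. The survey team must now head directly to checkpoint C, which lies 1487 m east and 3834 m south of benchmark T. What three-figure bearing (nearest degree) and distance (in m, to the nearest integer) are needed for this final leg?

Leg 1 (322°, 3537 m): east 3537 sin 322° = -2177.59, north 3537 cos 322° = 2787.19
Leg 2 (S30°W, 2413 m): east 2413 sin 210° = -1206.50, north 2413 cos 210° = -2089.72
Current position: (-3384.09, 697.47). Target: (1487, -3834). Remaining: Δeast = 4871.09, Δnorth = -4531.47.
Bearing = atan2(4871.09, -4531.47) mod 360° = 132.93°; distance = √((4871.09)² + (-4531.47)²) = 6652.956 m.

133°, 6653 m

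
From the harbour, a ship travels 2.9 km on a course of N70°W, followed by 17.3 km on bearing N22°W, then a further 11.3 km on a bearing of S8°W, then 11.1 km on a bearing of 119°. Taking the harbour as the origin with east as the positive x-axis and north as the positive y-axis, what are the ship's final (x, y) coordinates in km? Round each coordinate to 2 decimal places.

Leg 1 (N70°W, 2.9 km): east 2.9 sin 290° = -2.73, north 2.9 cos 290° = 0.99
Leg 2 (N22°W, 17.3 km): east 17.3 sin 338° = -6.48, north 17.3 cos 338° = 16.04
Leg 3 (S8°W, 11.3 km): east 11.3 sin 188° = -1.57, north 11.3 cos 188° = -11.19
Leg 4 (119°, 11.1 km): east 11.1 sin 119° = 9.71, north 11.1 cos 119° = -5.38
Summing: -1.07 km east, 0.46 km north → (-1.07, 0.46).

(-1.07, 0.46)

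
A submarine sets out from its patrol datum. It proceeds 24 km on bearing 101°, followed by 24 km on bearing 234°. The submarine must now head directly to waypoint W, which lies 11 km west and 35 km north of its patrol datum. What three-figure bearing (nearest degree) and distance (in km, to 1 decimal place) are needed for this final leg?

Leg 1 (101°, 24 km): east 24 sin 101° = 23.56, north 24 cos 101° = -4.58
Leg 2 (234°, 24 km): east 24 sin 234° = -19.42, north 24 cos 234° = -14.11
Current position: (4.14, -18.69). Target: (-11, 35). Remaining: Δeast = -15.14, Δnorth = 53.69.
Bearing = atan2(-15.14, 53.69) mod 360° = 344.25°; distance = √((-15.14)² + (53.69)²) = 55.781 km.

344°, 55.8 km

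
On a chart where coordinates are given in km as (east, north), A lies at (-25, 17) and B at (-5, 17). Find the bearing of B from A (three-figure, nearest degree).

Δeast = -5 − -25 = 20.00; Δnorth = 17 − 17 = 0.00.
Bearing = atan2(Δeast, Δnorth) mod 360° = 90.00° ≈ 090°.

090°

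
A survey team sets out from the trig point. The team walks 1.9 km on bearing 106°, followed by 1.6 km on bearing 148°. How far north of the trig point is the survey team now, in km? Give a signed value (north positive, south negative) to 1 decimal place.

-1.9 km

Leg 1 (106°, 1.9 km): east 1.9 sin 106° = 1.83, north 1.9 cos 106° = -0.52
Leg 2 (148°, 1.6 km): east 1.6 sin 148° = 0.85, north 1.6 cos 148° = -1.36
Net north component: -1.88 km.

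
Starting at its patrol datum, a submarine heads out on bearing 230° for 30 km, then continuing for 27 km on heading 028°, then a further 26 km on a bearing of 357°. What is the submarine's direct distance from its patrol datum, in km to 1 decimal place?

Leg 1 (230°, 30 km): east 30 sin 230° = -22.98, north 30 cos 230° = -19.28
Leg 2 (028°, 27 km): east 27 sin 28° = 12.68, north 27 cos 28° = 23.84
Leg 3 (357°, 26 km): east 26 sin 357° = -1.36, north 26 cos 357° = 25.96
Net: -11.67 east, 30.52 north. Distance = √((-11.67)² + (30.52)²) = 32.674 km.

32.7 km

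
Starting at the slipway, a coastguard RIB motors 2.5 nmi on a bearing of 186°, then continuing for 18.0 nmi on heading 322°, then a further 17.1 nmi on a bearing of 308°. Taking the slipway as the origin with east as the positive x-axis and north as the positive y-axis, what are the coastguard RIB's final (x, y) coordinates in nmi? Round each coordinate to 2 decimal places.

Leg 1 (186°, 2.5 nmi): east 2.5 sin 186° = -0.26, north 2.5 cos 186° = -2.49
Leg 2 (322°, 18.0 nmi): east 18.0 sin 322° = -11.08, north 18.0 cos 322° = 14.18
Leg 3 (308°, 17.1 nmi): east 17.1 sin 308° = -13.47, north 17.1 cos 308° = 10.53
Summing: -24.82 nmi east, 22.23 nmi north → (-24.82, 22.23).

(-24.82, 22.23)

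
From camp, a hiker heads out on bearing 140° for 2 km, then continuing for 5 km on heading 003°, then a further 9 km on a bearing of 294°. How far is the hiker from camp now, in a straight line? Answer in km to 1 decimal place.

Leg 1 (140°, 2 km): east 2 sin 140° = 1.29, north 2 cos 140° = -1.53
Leg 2 (003°, 5 km): east 5 sin 3° = 0.26, north 5 cos 3° = 4.99
Leg 3 (294°, 9 km): east 9 sin 294° = -8.22, north 9 cos 294° = 3.66
Net: -6.67 east, 7.12 north. Distance = √((-6.67)² + (7.12)²) = 9.761 km.

9.8 km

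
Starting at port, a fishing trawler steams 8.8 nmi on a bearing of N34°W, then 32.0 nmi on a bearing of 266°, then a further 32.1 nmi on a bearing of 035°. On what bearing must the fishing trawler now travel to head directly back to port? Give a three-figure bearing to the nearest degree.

150°

Leg 1 (N34°W, 8.8 nmi): east 8.8 sin 326° = -4.92, north 8.8 cos 326° = 7.30
Leg 2 (266°, 32.0 nmi): east 32.0 sin 266° = -31.92, north 32.0 cos 266° = -2.23
Leg 3 (035°, 32.1 nmi): east 32.1 sin 35° = 18.41, north 32.1 cos 35° = 26.29
Net displacement: -18.43 east, 31.36 north. Direction back to start is (18.43, -31.36): bearing = atan2(18.43, -31.36) mod 360° = 149.55° ≈ 150°.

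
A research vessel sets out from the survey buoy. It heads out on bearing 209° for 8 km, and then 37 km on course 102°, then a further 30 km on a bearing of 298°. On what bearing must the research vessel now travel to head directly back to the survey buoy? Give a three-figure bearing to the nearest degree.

Leg 1 (209°, 8 km): east 8 sin 209° = -3.88, north 8 cos 209° = -7.00
Leg 2 (102°, 37 km): east 37 sin 102° = 36.19, north 37 cos 102° = -7.69
Leg 3 (298°, 30 km): east 30 sin 298° = -26.49, north 30 cos 298° = 14.08
Net displacement: 5.82 east, -0.61 north. Direction back to start is (-5.82, 0.61): bearing = atan2(-5.82, 0.61) mod 360° = 275.94° ≈ 276°.

276°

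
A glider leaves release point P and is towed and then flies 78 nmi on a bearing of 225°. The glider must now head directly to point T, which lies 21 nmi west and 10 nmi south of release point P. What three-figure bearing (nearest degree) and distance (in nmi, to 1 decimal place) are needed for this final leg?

037°, 56.6 nmi

Leg 1 (225°, 78 nmi): east 78 sin 225° = -55.15, north 78 cos 225° = -55.15
Current position: (-55.15, -55.15). Target: (-21, -10). Remaining: Δeast = 34.15, Δnorth = 45.15.
Bearing = atan2(34.15, 45.15) mod 360° = 37.10°; distance = √((34.15)² + (45.15)²) = 56.617 nmi.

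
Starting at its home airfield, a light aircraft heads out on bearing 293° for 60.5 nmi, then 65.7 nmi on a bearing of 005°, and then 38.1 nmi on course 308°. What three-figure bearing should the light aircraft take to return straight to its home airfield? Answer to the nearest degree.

145°

Leg 1 (293°, 60.5 nmi): east 60.5 sin 293° = -55.69, north 60.5 cos 293° = 23.64
Leg 2 (005°, 65.7 nmi): east 65.7 sin 5° = 5.73, north 65.7 cos 5° = 65.45
Leg 3 (308°, 38.1 nmi): east 38.1 sin 308° = -30.02, north 38.1 cos 308° = 23.46
Net displacement: -79.99 east, 112.55 north. Direction back to start is (79.99, -112.55): bearing = atan2(79.99, -112.55) mod 360° = 144.60° ≈ 145°.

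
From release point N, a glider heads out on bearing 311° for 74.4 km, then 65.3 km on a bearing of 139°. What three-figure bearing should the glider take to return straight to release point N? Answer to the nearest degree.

088°

Leg 1 (311°, 74.4 km): east 74.4 sin 311° = -56.15, north 74.4 cos 311° = 48.81
Leg 2 (139°, 65.3 km): east 65.3 sin 139° = 42.84, north 65.3 cos 139° = -49.28
Net displacement: -13.31 east, -0.47 north. Direction back to start is (13.31, 0.47): bearing = atan2(13.31, 0.47) mod 360° = 87.97° ≈ 088°.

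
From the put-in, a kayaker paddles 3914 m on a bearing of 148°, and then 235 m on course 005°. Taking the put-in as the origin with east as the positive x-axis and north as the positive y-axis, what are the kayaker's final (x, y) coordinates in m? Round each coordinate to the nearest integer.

(2095, -3085)

Leg 1 (148°, 3914 m): east 3914 sin 148° = 2074.10, north 3914 cos 148° = -3319.26
Leg 2 (005°, 235 m): east 235 sin 5° = 20.48, north 235 cos 5° = 234.11
Summing: 2094.59 m east, -3085.15 m north → (2095, -3085).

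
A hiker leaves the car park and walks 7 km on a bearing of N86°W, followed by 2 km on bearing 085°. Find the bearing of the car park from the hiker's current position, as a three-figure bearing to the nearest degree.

Leg 1 (N86°W, 7 km): east 7 sin 274° = -6.98, north 7 cos 274° = 0.49
Leg 2 (085°, 2 km): east 2 sin 85° = 1.99, north 2 cos 85° = 0.17
Net displacement: -4.99 east, 0.66 north. Direction back to start is (4.99, -0.66): bearing = atan2(4.99, -0.66) mod 360° = 97.56° ≈ 098°.

098°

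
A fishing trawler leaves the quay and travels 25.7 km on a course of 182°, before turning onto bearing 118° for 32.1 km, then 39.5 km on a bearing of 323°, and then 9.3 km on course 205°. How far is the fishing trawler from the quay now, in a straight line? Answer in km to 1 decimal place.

Leg 1 (182°, 25.7 km): east 25.7 sin 182° = -0.90, north 25.7 cos 182° = -25.68
Leg 2 (118°, 32.1 km): east 32.1 sin 118° = 28.34, north 32.1 cos 118° = -15.07
Leg 3 (323°, 39.5 km): east 39.5 sin 323° = -23.77, north 39.5 cos 323° = 31.55
Leg 4 (205°, 9.3 km): east 9.3 sin 205° = -3.93, north 9.3 cos 205° = -8.43
Net: -0.26 east, -17.64 north. Distance = √((-0.26)² + (-17.64)²) = 17.639 km.

17.6 km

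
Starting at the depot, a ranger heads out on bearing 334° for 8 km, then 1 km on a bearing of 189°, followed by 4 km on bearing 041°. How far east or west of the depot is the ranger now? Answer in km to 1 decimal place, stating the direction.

Leg 1 (334°, 8 km): east 8 sin 334° = -3.51, north 8 cos 334° = 7.19
Leg 2 (189°, 1 km): east 1 sin 189° = -0.16, north 1 cos 189° = -0.99
Leg 3 (041°, 4 km): east 4 sin 41° = 2.62, north 4 cos 41° = 3.02
Net east component: -1.04 km.

1.0 km west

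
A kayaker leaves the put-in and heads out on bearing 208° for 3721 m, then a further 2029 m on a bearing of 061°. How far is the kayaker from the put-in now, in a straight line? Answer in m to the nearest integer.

2302 m

Leg 1 (208°, 3721 m): east 3721 sin 208° = -1746.90, north 3721 cos 208° = -3285.45
Leg 2 (061°, 2029 m): east 2029 sin 61° = 1774.60, north 2029 cos 61° = 983.68
Net: 27.70 east, -2301.77 north. Distance = √((27.70)² + (-2301.77)²) = 2301.936 m.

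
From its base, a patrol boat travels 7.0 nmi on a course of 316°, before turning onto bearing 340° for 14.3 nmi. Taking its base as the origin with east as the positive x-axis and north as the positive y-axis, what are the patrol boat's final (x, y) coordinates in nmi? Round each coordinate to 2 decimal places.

Leg 1 (316°, 7.0 nmi): east 7.0 sin 316° = -4.86, north 7.0 cos 316° = 5.04
Leg 2 (340°, 14.3 nmi): east 14.3 sin 340° = -4.89, north 14.3 cos 340° = 13.44
Summing: -9.75 nmi east, 18.47 nmi north → (-9.75, 18.47).

(-9.75, 18.47)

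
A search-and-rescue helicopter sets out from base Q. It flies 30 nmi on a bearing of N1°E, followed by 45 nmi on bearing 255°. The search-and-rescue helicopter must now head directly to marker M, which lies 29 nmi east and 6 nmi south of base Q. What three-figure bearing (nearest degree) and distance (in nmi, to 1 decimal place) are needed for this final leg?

Leg 1 (N1°E, 30 nmi): east 30 sin 1° = 0.52, north 30 cos 1° = 30.00
Leg 2 (255°, 45 nmi): east 45 sin 255° = -43.47, north 45 cos 255° = -11.65
Current position: (-42.94, 18.35). Target: (29, -6). Remaining: Δeast = 71.94, Δnorth = -24.35.
Bearing = atan2(71.94, -24.35) mod 360° = 108.70°; distance = √((71.94)² + (-24.35)²) = 75.952 nmi.

109°, 76.0 nmi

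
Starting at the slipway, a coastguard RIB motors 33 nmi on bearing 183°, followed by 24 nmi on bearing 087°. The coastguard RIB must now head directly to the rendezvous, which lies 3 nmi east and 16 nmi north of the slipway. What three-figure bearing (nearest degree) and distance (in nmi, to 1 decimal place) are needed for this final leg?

Leg 1 (183°, 33 nmi): east 33 sin 183° = -1.73, north 33 cos 183° = -32.95
Leg 2 (087°, 24 nmi): east 24 sin 87° = 23.97, north 24 cos 87° = 1.26
Current position: (22.24, -31.70). Target: (3, 16). Remaining: Δeast = -19.24, Δnorth = 47.70.
Bearing = atan2(-19.24, 47.70) mod 360° = 338.03°; distance = √((-19.24)² + (47.70)²) = 51.433 nmi.

338°, 51.4 nmi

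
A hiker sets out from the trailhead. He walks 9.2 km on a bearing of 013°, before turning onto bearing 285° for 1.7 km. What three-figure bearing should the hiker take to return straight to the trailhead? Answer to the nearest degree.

Leg 1 (013°, 9.2 km): east 9.2 sin 13° = 2.07, north 9.2 cos 13° = 8.96
Leg 2 (285°, 1.7 km): east 1.7 sin 285° = -1.64, north 1.7 cos 285° = 0.44
Net displacement: 0.43 east, 9.40 north. Direction back to start is (-0.43, -9.40): bearing = atan2(-0.43, -9.40) mod 360° = 182.60° ≈ 183°.

183°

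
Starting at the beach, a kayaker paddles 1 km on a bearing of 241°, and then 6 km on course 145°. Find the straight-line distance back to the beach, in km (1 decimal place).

Leg 1 (241°, 1 km): east 1 sin 241° = -0.87, north 1 cos 241° = -0.48
Leg 2 (145°, 6 km): east 6 sin 145° = 3.44, north 6 cos 145° = -4.91
Net: 2.57 east, -5.40 north. Distance = √((2.57)² + (-5.40)²) = 5.979 km.

6.0 km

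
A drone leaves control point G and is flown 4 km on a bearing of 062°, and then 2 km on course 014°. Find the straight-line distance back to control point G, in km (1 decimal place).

Leg 1 (062°, 4 km): east 4 sin 62° = 3.53, north 4 cos 62° = 1.88
Leg 2 (014°, 2 km): east 2 sin 14° = 0.48, north 2 cos 14° = 1.94
Net: 4.02 east, 3.82 north. Distance = √((4.02)² + (3.82)²) = 5.541 km.

5.5 km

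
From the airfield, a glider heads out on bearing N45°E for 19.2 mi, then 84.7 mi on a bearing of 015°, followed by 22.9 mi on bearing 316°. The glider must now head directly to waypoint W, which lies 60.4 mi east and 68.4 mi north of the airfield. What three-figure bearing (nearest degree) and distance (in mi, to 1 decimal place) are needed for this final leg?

Leg 1 (N45°E, 19.2 mi): east 19.2 sin 45° = 13.58, north 19.2 cos 45° = 13.58
Leg 2 (015°, 84.7 mi): east 84.7 sin 15° = 21.92, north 84.7 cos 15° = 81.81
Leg 3 (316°, 22.9 mi): east 22.9 sin 316° = -15.91, north 22.9 cos 316° = 16.47
Current position: (19.59, 111.86). Target: (60.4, 68.4). Remaining: Δeast = 40.81, Δnorth = -43.46.
Bearing = atan2(40.81, -43.46) mod 360° = 136.80°; distance = √((40.81)² + (-43.46)²) = 59.619 mi.

137°, 59.6 mi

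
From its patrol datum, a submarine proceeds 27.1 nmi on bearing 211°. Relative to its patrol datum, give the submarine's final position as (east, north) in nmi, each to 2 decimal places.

(-13.96, -23.23)

Leg 1 (211°, 27.1 nmi): east 27.1 sin 211° = -13.96, north 27.1 cos 211° = -23.23
Summing: -13.96 nmi east, -23.23 nmi north → (-13.96, -23.23).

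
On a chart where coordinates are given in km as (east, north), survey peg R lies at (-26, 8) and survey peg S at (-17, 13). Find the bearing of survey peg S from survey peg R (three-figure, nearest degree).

Δeast = -17 − -26 = 9.00; Δnorth = 13 − 8 = 5.00.
Bearing = atan2(Δeast, Δnorth) mod 360° = 60.95° ≈ 061°.

061°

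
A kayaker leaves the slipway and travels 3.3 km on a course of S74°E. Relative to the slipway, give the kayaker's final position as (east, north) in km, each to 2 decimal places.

Leg 1 (S74°E, 3.3 km): east 3.3 sin 106° = 3.17, north 3.3 cos 106° = -0.91
Summing: 3.17 km east, -0.91 km north → (3.17, -0.91).

(3.17, -0.91)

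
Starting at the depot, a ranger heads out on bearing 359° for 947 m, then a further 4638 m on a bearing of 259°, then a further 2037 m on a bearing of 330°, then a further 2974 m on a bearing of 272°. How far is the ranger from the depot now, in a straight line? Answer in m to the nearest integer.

Leg 1 (359°, 947 m): east 947 sin 359° = -16.53, north 947 cos 359° = 946.86
Leg 2 (259°, 4638 m): east 4638 sin 259° = -4552.79, north 4638 cos 259° = -884.97
Leg 3 (330°, 2037 m): east 2037 sin 330° = -1018.50, north 2037 cos 330° = 1764.09
Leg 4 (272°, 2974 m): east 2974 sin 272° = -2972.19, north 2974 cos 272° = 103.79
Net: -8560.00 east, 1929.77 north. Distance = √((-8560.00)² + (1929.77)²) = 8774.831 m.

8775 m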